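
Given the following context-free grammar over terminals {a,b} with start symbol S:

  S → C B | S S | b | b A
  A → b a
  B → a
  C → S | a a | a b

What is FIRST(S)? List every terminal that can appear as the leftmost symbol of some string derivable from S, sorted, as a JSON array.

FIRST sets, iterate to fixpoint:
round 1:
  A via A→b a: +{b}
  B via B→a: +{a}
  C via C→a a: +{a}
  S via S→C B: +{a}
  S via S→b: +{b}
  FIRST(S)={a,b}  FIRST(A)={b}  FIRST(B)={a}  FIRST(C)={a}
round 2:
  C via C→S: +{b}
  FIRST(S)={a,b}  FIRST(A)={b}  FIRST(B)={a}  FIRST(C)={a,b}
round 3: (no change)
  FIRST(S)={a,b}  FIRST(A)={b}  FIRST(B)={a}  FIRST(C)={a,b}

FIRST(S) = ["a", "b"]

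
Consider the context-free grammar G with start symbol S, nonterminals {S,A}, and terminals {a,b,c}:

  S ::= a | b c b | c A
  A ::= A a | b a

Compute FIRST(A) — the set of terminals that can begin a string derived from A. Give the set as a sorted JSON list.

Compute FIRST by fixpoint:
[1]
  A via A→b a: +{b}
  S via S→a: +{a}
  S via S→b c b: +{b}
  S via S→c A: +{c}
  FIRST[S]={a,b,c}  FIRST[A]={b}
[2] (stable)
  FIRST[S]={a,b,c}  FIRST[A]={b}

FIRST(A) = ["b"]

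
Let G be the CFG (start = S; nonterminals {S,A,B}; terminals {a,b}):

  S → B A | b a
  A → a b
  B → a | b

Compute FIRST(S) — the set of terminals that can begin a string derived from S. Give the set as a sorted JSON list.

Compute FIRST by fixpoint:
[1]
  A via A→a b: +{a}
  B via B→a: +{a}
  B via B→b: +{b}
  S via S→B A: +{a,b}
  S: {a,b}  A: {a}  B: {a,b}
[2] done
  S: {a,b}  A: {a}  B: {a,b}

FIRST(S) = ["a", "b"]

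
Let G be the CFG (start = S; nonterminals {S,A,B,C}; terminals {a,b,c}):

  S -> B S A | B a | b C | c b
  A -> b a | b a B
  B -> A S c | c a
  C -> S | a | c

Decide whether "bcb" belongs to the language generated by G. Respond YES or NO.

CNF form of G:
  S -> B T1 | B X6 | T0 C | T2 T0
  A -> T0 T1 | T0 X3
  B -> A X4 | T2 T1
  C -> B T1 | B X5 | T0 C | T2 T0 | a | c
  T0 -> b
  T1 -> a
  T2 -> c
  X3 -> T1 B
  X4 -> S T2
  X5 -> S A
  X6 -> S A

CYK table (by increasing span):
  T[0,0] 'b' = {T0}  orig:{}
  T[1,1] 'c' = {C,T2}  orig:{C}
  T[2,2] 'b' = {T0}  orig:{}
  T[0,1] 'bc' = {C,S}
  T[1,2] 'cb' = {C,S}
  T[0,2] 'bcb' = {C,S}

S ∈ T[0,2] ⇒ YES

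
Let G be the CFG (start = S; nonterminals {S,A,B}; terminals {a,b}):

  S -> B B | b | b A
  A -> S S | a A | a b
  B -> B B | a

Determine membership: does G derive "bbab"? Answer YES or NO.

Convert to CNF:
  S -> B B | T1 A | b
  A -> S S | T0 A | T0 T1
  B -> B B | a
  T0 -> a
  T1 -> b

Fill CYK table bottom-up:
  T[0,0] 'b' = {S,T1}  orig:{S}
  T[1,1] 'b' = {S,T1}  orig:{S}
  T[2,2] 'a' = {B,T0}  orig:{B}
  T[3,3] 'b' = {S,T1}  orig:{S}
  T[0,1] 'bb' = {A}
  T[1,2] 'ba' = ∅
  T[2,3] 'ab' = {A}
  T[0,2] 'bba' = ∅
  T[1,3] 'bab' = {S}
  T[0,3] 'bbab' = {A}

S ∉ T[0,3] ⇒ NO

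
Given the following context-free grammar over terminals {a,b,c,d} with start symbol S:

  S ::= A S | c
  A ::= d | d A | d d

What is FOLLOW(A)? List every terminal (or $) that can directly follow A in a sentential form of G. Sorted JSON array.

Compute FIRST by fixpoint:
[1]
  A via A→d: +{d}
  S via S→A S: +{d}
  S via S→c: +{c}
  FIRST[S]={c,d}  FIRST[A]={d}
[2] (no change)
  FIRST[S]={c,d}  FIRST[A]={d}

FOLLOW sets:
FOLLOW(S) := {$}
iter 1:
  S→A S: FOLLOW(A) ⊇ FIRST(S) = {c,d}; new: +{c,d}
  S: {$}  A: {c,d}
iter 2: (stable)
  S: {$}  A: {c,d}

FOLLOW(A) = ["c", "d"]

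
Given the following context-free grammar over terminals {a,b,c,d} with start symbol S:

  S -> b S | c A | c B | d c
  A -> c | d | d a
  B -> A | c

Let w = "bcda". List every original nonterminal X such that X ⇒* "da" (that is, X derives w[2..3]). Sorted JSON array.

Convert to CNF:
  S -> T0 T3 | T2 S | T3 A | T3 B
  A -> T0 T1 | c | d
  B -> T0 T1 | c | d
  T0 -> d
  T1 -> a
  T2 -> b
  T3 -> c

CYK fill — only the sub-triangle for w[2..3]:
  T[2,2] 'd' = {A,B,T0}  orig:{A,B}
  T[3,3] 'a' = {T1}  orig:{}
  T[2,3] 'da' = {A,B}

Original NTs in T[2,3] deriving "da": ["A", "B"]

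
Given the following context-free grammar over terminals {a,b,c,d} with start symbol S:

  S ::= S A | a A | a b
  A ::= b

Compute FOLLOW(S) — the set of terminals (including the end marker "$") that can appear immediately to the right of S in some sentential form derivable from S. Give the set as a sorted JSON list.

FIRST iteration:
iter 1:
  A via A→b: +{b}
  S via S→a A: +{a}
  FIRST[S]={a}  FIRST[A]={b}
iter 2: — fixpoint
  FIRST[S]={a}  FIRST[A]={b}

FOLLOW sets:
initialize: $ ∈ FOLLOW(S)
pass 1:
  S→S A: FOLLOW(S) ⊇ FIRST(A) = {b}; new: +{b}
  S→S A: FOLLOW(A) ⊇ FOLLOW(S) ⊇ {$,b}; new: +{$,b}
  FOLLOW[S]={$,b}  FOLLOW[A]={$,b}
pass 2: done
  FOLLOW[S]={$,b}  FOLLOW[A]={$,b}

FOLLOW(S) = ["$", "b"]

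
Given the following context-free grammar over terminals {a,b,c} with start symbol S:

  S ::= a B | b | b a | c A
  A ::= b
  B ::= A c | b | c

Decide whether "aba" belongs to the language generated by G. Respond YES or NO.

CNF form of G:
  S -> T0 A | T1 B | T2 T1 | b
  A -> b
  B -> A T0 | b | c
  T0 -> c
  T1 -> a
  T2 -> b

CYK table (by increasing span):
  cell(0,0) a: {T1}  orig:{}
  cell(1,1) b: {A,B,S,T2}  orig:{A,B,S}
  cell(2,2) a: {T1}  orig:{}
  cell(0,1) ab: {S}
  cell(1,2) ba: {S}
  cell(0,2) aba: ∅

S ∉ T[0,2] ⇒ NO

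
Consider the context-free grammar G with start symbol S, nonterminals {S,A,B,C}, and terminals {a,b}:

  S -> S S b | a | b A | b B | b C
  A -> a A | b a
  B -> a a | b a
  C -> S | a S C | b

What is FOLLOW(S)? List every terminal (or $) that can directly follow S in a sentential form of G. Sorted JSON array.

FIRST iteration:
round 1:
  A via A→a A: +{a}
  A via A→b a: +{b}
  B via B→a a: +{a}
  B via B→b a: +{b}
  C via C→a S C: +{a}
  C via C→b: +{b}
  S via S→a: +{a}
  S via S→b A: +{b}
  S: {a,b}  A: {a,b}  B: {a,b}  C: {a,b}
round 2: done
  S: {a,b}  A: {a,b}  B: {a,b}  C: {a,b}

Compute FOLLOW by fixpoint:
seed FOLLOW(S) with $
round 1:
  C→a S C: FOLLOW(S) ⊇ FIRST(C) = {a,b}; new: +{a,b}
  S→b A: FOLLOW(A) ⊇ FOLLOW(S) ⊇ {$,a,b}; new: +{$,a,b}
  S→b B: FOLLOW(B) ⊇ FOLLOW(S) ⊇ {$,a,b}; new: +{$,a,b}
  S→b C: FOLLOW(C) ⊇ FOLLOW(S) ⊇ {$,a,b}; new: +{$,a,b}
  FOLLOW(S)={$,a,b}  FOLLOW(A)={$,a,b}  FOLLOW(B)={$,a,b}  FOLLOW(C)={$,a,b}
round 2: done
  FOLLOW(S)={$,a,b}  FOLLOW(A)={$,a,b}  FOLLOW(B)={$,a,b}  FOLLOW(C)={$,a,b}

FOLLOW(S) = ["$", "a", "b"]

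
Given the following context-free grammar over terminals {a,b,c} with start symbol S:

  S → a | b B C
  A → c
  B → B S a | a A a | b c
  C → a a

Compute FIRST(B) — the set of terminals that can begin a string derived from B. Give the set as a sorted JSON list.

FIRST iteration:
pass 1:
  A via A→c: +{c}
  B via B→a A a: +{a}
  B via B→b c: +{b}
  C via C→a a: +{a}
  S via S→a: +{a}
  S via S→b B C: +{b}
  S: {a,b}  A: {c}  B: {a,b}  C: {a}
pass 2: (stable)
  S: {a,b}  A: {c}  B: {a,b}  C: {a}

FIRST(B) = ["a", "b"]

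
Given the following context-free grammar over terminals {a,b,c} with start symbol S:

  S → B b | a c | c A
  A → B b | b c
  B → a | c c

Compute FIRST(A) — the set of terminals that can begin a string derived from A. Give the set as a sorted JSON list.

FIRST iteration:
iter 1:
  A via A→b c: +{b}
  B via B→a: +{a}
  B via B→c c: +{c}
  S via S→B b: +{a,c}
  FIRST(S)={a,c}  FIRST(A)={b}  FIRST(B)={a,c}
iter 2:
  A via A→B b: +{a,c}
  FIRST(S)={a,c}  FIRST(A)={a,b,c}  FIRST(B)={a,c}
iter 3: (stable)
  FIRST(S)={a,c}  FIRST(A)={a,b,c}  FIRST(B)={a,c}

FIRST(A) = ["a", "b", "c"]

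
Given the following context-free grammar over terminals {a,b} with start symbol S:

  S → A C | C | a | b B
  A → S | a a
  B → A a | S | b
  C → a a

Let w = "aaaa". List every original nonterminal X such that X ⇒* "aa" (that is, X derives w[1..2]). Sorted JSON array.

Convert to CNF:
  S -> A C | T0 T0 | T1 B | a
  A -> A C | T0 T0 | T1 B | a
  B -> A C | A T0 | T0 T0 | T1 B | a | b
  C -> T0 T0
  T0 -> a
  T1 -> b

CYK table (by increasing span) (cells [i..j] with 1 ≤ i ≤ j ≤ 2 only):
  [1..1]={A,B,S,T0}  "a"  orig:{A,B,S}
  [2..2]={A,B,S,T0}  "a"  orig:{A,B,S}
  [1..2]={A,B,C,S}  "aa"

Original NTs in T[1,2] deriving "aa": ["A", "B", "C", "S"]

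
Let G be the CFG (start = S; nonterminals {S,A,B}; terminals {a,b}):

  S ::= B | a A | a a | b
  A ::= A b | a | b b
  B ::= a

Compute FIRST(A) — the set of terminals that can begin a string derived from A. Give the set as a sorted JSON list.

FIRST iteration:
pass 1:
  A via A→a: +{a}
  A via A→b b: +{b}
  B via B→a: +{a}
  S via S→B: +{a}
  S via S→b: +{b}
  S: {a,b}  A: {a,b}  B: {a}
pass 2: (no change)
  S: {a,b}  A: {a,b}  B: {a}

FIRST(A) = ["a", "b"]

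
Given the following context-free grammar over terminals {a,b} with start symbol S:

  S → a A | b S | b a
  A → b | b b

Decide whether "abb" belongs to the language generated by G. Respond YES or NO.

Convert to CNF:
  S -> T0 S | T0 T1 | T1 A
  A -> T0 T0 | b
  T0 -> b
  T1 -> a

CYK fill:
  T[0,0] 'a' = {T1}  orig:{}
  T[1,1] 'b' = {A,T0}  orig:{A}
  T[2,2] 'b' = {A,T0}  orig:{A}
  T[0,1] 'ab' = {S}
  T[1,2] 'bb' = {A}
  T[0,2] 'abb' = {S}

S ∈ T[0,2] ⇒ YES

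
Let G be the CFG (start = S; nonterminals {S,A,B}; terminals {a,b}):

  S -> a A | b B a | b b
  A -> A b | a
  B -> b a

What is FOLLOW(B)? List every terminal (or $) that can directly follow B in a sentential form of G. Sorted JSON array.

FIRST iteration:
iter 1:
  A via A→a: +{a}
  B via B→b a: +{b}
  S via S→a A: +{a}
  S via S→b B a: +{b}
  S: {a,b}  A: {a}  B: {b}
iter 2: done
  S: {a,b}  A: {a}  B: {b}

FOLLOW iteration:
FOLLOW(S) := {$}
iter 1:
  A→A b: FOLLOW(A) ⊇ FIRST(b) = {b}; new: +{b}
  S→a A: FOLLOW(A) ⊇ FOLLOW(S) ⊇ {$}; new: +{$}
  S→b B a: FOLLOW(B) ⊇ FIRST(a) = {a}; new: +{a}
  FOLLOW[S]={$}  FOLLOW[A]={$,b}  FOLLOW[B]={a}
iter 2: done
  FOLLOW[S]={$}  FOLLOW[A]={$,b}  FOLLOW[B]={a}

FOLLOW(B) = ["a"]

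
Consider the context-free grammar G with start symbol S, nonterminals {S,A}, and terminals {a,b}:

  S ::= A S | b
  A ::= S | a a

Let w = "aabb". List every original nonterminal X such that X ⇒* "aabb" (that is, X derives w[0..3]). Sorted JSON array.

CNF form of G:
  S -> A S | b
  A -> A S | T0 T0 | b
  T0 -> a

Fill CYK table bottom-up (cells [i..j] with 0 ≤ i ≤ j ≤ 3 only):
  cell(0,0) a: {T0}  orig:{}
  cell(1,1) a: {T0}  orig:{}
  cell(2,2) b: {A,S}
  cell(3,3) b: {A,S}
  cell(0,1) aa: {A}
  cell(1,2) ab: ∅
  cell(2,3) bb: {A,S}
  cell(0,2) aab: {A,S}
  cell(1,3) abb: ∅
  cell(0,3) aabb: {A,S}

Original NTs in T[0,3] deriving "aabb": ["A", "S"]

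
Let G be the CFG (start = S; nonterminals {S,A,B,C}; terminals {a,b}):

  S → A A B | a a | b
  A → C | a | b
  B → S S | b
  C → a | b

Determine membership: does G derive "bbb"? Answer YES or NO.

Convert to CNF:
  S -> A X1 | T0 T0 | b
  A -> a | b
  B -> S S | b
  C -> a | b
  T0 -> a
  X1 -> A B

CYK fill:
  T[0,0] 'b' = {A,B,C,S}
  T[1,1] 'b' = {A,B,C,S}
  T[2,2] 'b' = {A,B,C,S}
  T[0,1] 'bb' = {B,X1}  orig:{B}
  T[1,2] 'bb' = {B,X1}  orig:{B}
  T[0,2] 'bbb' = {S,X1}  orig:{S}

S ∈ T[0,2] ⇒ YES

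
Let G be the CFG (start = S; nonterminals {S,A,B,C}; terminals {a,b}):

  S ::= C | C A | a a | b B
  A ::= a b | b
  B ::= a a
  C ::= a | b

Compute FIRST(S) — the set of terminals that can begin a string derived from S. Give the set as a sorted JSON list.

Compute FIRST by fixpoint:
round 1:
  A via A→a b: +{a}
  A via A→b: +{b}
  B via B→a a: +{a}
  C via C→a: +{a}
  C via C→b: +{b}
  S via S→C: +{a,b}
  FIRST(S)={a,b}  FIRST(A)={a,b}  FIRST(B)={a}  FIRST(C)={a,b}
round 2: — fixpoint
  FIRST(S)={a,b}  FIRST(A)={a,b}  FIRST(B)={a}  FIRST(C)={a,b}

FIRST(S) = ["a", "b"]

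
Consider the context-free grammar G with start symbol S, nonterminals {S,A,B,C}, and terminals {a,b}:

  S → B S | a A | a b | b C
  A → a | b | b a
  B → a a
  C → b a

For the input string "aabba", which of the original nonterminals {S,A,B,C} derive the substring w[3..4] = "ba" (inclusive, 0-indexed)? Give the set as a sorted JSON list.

CNF form of G:
  S -> B S | T0 C | T1 A | T1 T0
  A -> T0 T1 | a | b
  B -> T1 T1
  C -> T0 T1
  T0 -> b
  T1 -> a

CYK fill — only the sub-triangle for w[3..4]:
  cell(3,3) b: {A,T0}  orig:{A}
  cell(4,4) a: {A,T1}  orig:{A}
  cell(3,4) ba: {A,C}

Original NTs in T[3,4] deriving "ba": ["A", "C"]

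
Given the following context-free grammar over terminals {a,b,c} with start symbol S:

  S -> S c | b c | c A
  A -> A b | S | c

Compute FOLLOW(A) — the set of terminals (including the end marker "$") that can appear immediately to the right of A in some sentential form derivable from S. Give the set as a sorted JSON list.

FIRST iteration:
pass 1:
  A via A→c: +{c}
  S via S→b c: +{b}
  S via S→c A: +{c}
  S: {b,c}  A: {c}
pass 2:
  A via A→S: +{b}
  S: {b,c}  A: {b,c}
pass 3: done
  S: {b,c}  A: {b,c}

Compute FOLLOW by fixpoint:
seed FOLLOW(S) with $
[1]
  A→A b: FOLLOW(A) ⊇ FIRST(b) = {b}; new: +{b}
  A→S: FOLLOW(S) ⊇ FOLLOW(A) ⊇ {b}; new: +{b}
  S→S c: FOLLOW(S) ⊇ FIRST(c) = {c}; new: +{c}
  S→c A: FOLLOW(A) ⊇ FOLLOW(S) ⊇ {$,b,c}; new: +{$,c}
  S: {$,b,c}  A: {$,b,c}
[2] done
  S: {$,b,c}  A: {$,b,c}

FOLLOW(A) = ["$", "b", "c"]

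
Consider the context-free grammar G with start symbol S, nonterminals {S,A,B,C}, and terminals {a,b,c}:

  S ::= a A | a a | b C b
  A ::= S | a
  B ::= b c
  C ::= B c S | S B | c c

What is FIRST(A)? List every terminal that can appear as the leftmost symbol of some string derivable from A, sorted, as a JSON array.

FIRST iteration:
[1]
  A via A→a: +{a}
  B via B→b c: +{b}
  C via C→B c S: +{b}
  C via C→c c: +{c}
  S via S→a A: +{a}
  S via S→b C b: +{b}
  FIRST[S]={a,b}  FIRST[A]={a}  FIRST[B]={b}  FIRST[C]={b,c}
[2]
  A via A→S: +{b}
  C via C→S B: +{a}
  FIRST[S]={a,b}  FIRST[A]={a,b}  FIRST[B]={b}  FIRST[C]={a,b,c}
[3] (no change)
  FIRST[S]={a,b}  FIRST[A]={a,b}  FIRST[B]={b}  FIRST[C]={a,b,c}

FIRST(A) = ["a", "b"]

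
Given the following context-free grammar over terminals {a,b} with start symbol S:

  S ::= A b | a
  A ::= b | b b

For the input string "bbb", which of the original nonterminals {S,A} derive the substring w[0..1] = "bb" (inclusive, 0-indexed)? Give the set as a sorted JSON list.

Convert to CNF:
  S -> A T0 | a
  A -> T0 T0 | b
  T0 -> b

CYK fill — only the sub-triangle for w[0..1]:
  [0..0]={A,T0}  "b"  orig:{A}
  [1..1]={A,T0}  "b"  orig:{A}
  [0..1]={A,S}  "bb"

Original NTs in T[0,1] deriving "bb": ["A", "S"]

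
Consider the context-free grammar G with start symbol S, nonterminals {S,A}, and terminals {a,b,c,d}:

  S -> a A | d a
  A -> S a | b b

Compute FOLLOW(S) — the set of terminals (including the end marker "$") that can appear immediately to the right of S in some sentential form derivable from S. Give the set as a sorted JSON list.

FIRST sets, iterate to fixpoint:
pass 1:
  A via A→b b: +{b}
  S via S→a A: +{a}
  S via S→d a: +{d}
  FIRST[S]={a,d}  FIRST[A]={b}
pass 2:
  A via A→S a: +{a,d}
  FIRST[S]={a,d}  FIRST[A]={a,b,d}
pass 3: (stable)
  FIRST[S]={a,d}  FIRST[A]={a,b,d}

Compute FOLLOW by fixpoint:
seed FOLLOW(S) with $
pass 1:
  A→S a: FOLLOW(S) ⊇ FIRST(a) = {a}; new: +{a}
  S→a A: FOLLOW(A) ⊇ FOLLOW(S) ⊇ {$,a}; new: +{$,a}
  FOLLOW(S)={$,a}  FOLLOW(A)={$,a}
pass 2: (no change)
  FOLLOW(S)={$,a}  FOLLOW(A)={$,a}

FOLLOW(S) = ["$", "a"]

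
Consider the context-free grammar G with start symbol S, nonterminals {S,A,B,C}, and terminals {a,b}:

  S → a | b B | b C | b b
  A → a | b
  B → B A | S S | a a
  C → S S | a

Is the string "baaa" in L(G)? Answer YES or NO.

Convert to CNF:
  S -> T1 B | T1 C | T1 T1 | a
  A -> a | b
  B -> B A | S S | T0 T0
  C -> S S | a
  T0 -> a
  T1 -> b

Fill CYK table bottom-up:
  [0..0]={A,T1}  "b"  orig:{A}
  [1..1]={A,C,S,T0}  "a"  orig:{A,C,S}
  [2..2]={A,C,S,T0}  "a"  orig:{A,C,S}
  [3..3]={A,C,S,T0}  "a"  orig:{A,C,S}
  [0..1]={S}  "ba"
  [1..2]={B,C}  "aa"
  [2..3]={B,C}  "aa"
  [0..2]={B,C,S}  "baa"
  [1..3]={B}  "aaa"
  [0..3]={B,C,S}  "baaa"

S ∈ T[0,3] ⇒ YES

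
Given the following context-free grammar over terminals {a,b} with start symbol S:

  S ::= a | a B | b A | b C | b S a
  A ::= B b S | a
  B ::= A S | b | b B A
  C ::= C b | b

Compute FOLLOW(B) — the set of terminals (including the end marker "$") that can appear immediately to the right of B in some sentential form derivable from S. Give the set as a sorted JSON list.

FIRST iteration:
pass 1:
  A via A→a: +{a}
  B via B→A S: +{a}
  B via B→b: +{b}
  C via C→b: +{b}
  S via S→a: +{a}
  S via S→b A: +{b}
  FIRST[S]={a,b}  FIRST[A]={a}  FIRST[B]={a,b}  FIRST[C]={b}
pass 2:
  A via A→B b S: +{b}
  FIRST[S]={a,b}  FIRST[A]={a,b}  FIRST[B]={a,b}  FIRST[C]={b}
pass 3: (stable)
  FIRST[S]={a,b}  FIRST[A]={a,b}  FIRST[B]={a,b}  FIRST[C]={b}

Compute FOLLOW by fixpoint:
initialize: $ ∈ FOLLOW(S)
pass 1:
  A→B b S: FOLLOW(B) ⊇ FIRST(b) = {b}; new: +{b}
  B→A S: FOLLOW(A) ⊇ FIRST(S) = {a,b}; new: +{a,b}
  B→A S: FOLLOW(S) ⊇ FOLLOW(B) ⊇ {b}; new: +{b}
  B→b B A: FOLLOW(B) ⊇ FIRST(A) = {a,b}; new: +{a}
  C→C b: FOLLOW(C) ⊇ FIRST(b) = {b}; new: +{b}
  S→a B: FOLLOW(B) ⊇ FOLLOW(S) ⊇ {$,b}; new: +{$}
  S→b A: FOLLOW(A) ⊇ FOLLOW(S) ⊇ {$,b}; new: +{$}
  S→b C: FOLLOW(C) ⊇ FOLLOW(S) ⊇ {$,b}; new: +{$}
  S→b S a: FOLLOW(S) ⊇ FIRST(a) = {a}; new: +{a}
  FOLLOW[S]={$,a,b}  FOLLOW[A]={$,a,b}  FOLLOW[B]={$,a,b}  FOLLOW[C]={$,b}
pass 2:
  S→b C: FOLLOW(C) ⊇ FOLLOW(S) ⊇ {$,a,b}; new: +{a}
  FOLLOW[S]={$,a,b}  FOLLOW[A]={$,a,b}  FOLLOW[B]={$,a,b}  FOLLOW[C]={$,a,b}
pass 3: (stable)
  FOLLOW[S]={$,a,b}  FOLLOW[A]={$,a,b}  FOLLOW[B]={$,a,b}  FOLLOW[C]={$,a,b}

FOLLOW(B) = ["$", "a", "b"]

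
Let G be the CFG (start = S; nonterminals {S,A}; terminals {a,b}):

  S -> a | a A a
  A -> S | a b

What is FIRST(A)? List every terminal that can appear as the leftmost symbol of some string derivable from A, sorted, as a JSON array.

Compute FIRST by fixpoint:
[1]
  A via A→a b: +{a}
  S via S→a: +{a}
  S: {a}  A: {a}
[2] (stable)
  S: {a}  A: {a}

FIRST(A) = ["a"]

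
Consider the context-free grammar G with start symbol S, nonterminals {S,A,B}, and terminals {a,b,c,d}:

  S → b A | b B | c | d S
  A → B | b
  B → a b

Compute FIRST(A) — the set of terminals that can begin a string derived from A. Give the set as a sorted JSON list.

FIRST iteration:
[1]
  A via A→b: +{b}
  B via B→a b: +{a}
  S via S→b A: +{b}
  S via S→c: +{c}
  S via S→d S: +{d}
  FIRST(S)={b,c,d}  FIRST(A)={b}  FIRST(B)={a}
[2]
  A via A→B: +{a}
  FIRST(S)={b,c,d}  FIRST(A)={a,b}  FIRST(B)={a}
[3] done
  FIRST(S)={b,c,d}  FIRST(A)={a,b}  FIRST(B)={a}

FIRST(A) = ["a", "b"]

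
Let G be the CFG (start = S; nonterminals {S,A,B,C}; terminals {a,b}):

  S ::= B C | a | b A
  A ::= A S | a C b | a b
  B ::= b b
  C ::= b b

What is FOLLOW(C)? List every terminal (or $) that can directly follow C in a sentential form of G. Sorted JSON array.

FIRST sets, iterate to fixpoint:
[1]
  A via A→a C b: +{a}
  B via B→b b: +{b}
  C via C→b b: +{b}
  S via S→B C: +{b}
  S via S→a: +{a}
  S: {a,b}  A: {a}  B: {b}  C: {b}
[2] done
  S: {a,b}  A: {a}  B: {b}  C: {b}

FOLLOW sets:
seed FOLLOW(S) with $
pass 1:
  A→A S: FOLLOW(A) ⊇ FIRST(S) = {a,b}; new: +{a,b}
  A→A S: FOLLOW(S) ⊇ FOLLOW(A) ⊇ {a,b}; new: +{a,b}
  A→a C b: FOLLOW(C) ⊇ FIRST(b) = {b}; new: +{b}
  S→B C: FOLLOW(B) ⊇ FIRST(C) = {b}; new: +{b}
  S→B C: FOLLOW(C) ⊇ FOLLOW(S) ⊇ {$,a,b}; new: +{$,a}
  S→b A: FOLLOW(A) ⊇ FOLLOW(S) ⊇ {$,a,b}; new: +{$}
  FOLLOW[S]={$,a,b}  FOLLOW[A]={$,a,b}  FOLLOW[B]={b}  FOLLOW[C]={$,a,b}
pass 2: (no change)
  FOLLOW[S]={$,a,b}  FOLLOW[A]={$,a,b}  FOLLOW[B]={b}  FOLLOW[C]={$,a,b}

FOLLOW(C) = ["$", "a", "b"]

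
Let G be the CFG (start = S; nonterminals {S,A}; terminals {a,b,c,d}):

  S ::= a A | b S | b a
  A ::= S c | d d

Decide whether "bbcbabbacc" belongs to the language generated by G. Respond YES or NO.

Convert to CNF:
  S -> T2 A | T3 S | T3 T2
  A -> S T0 | T1 T1
  T0 -> c
  T1 -> d
  T2 -> a
  T3 -> b

CYK table (by increasing span):
  T[0,0] 'b' = {T3}  orig:{}
  T[1,1] 'b' = {T3}  orig:{}
  T[2,2] 'c' = {T0}  orig:{}
  T[3,3] 'b' = {T3}  orig:{}
  T[4,4] 'a' = {T2}  orig:{}
  T[5,5] 'b' = {T3}  orig:{}
  T[6,6] 'b' = {T3}  orig:{}
  T[7,7] 'a' = {T2}  orig:{}
  T[8,8] 'c' = {T0}  orig:{}
  T[9,9] 'c' = {T0}  orig:{}
  T[0,1] 'bb' = ∅
  T[1,2] 'bc' = ∅
  T[2,3] 'cb' = ∅
  T[3,4] 'ba' = {S}
  T[4,5] 'ab' = ∅
  T[5,6] 'bb' = ∅
  T[6,7] 'ba' = {S}
  T[7,8] 'ac' = ∅
  T[8,9] 'cc' = ∅
  T[0,2] 'bbc' = ∅
  T[1,3] 'bcb' = ∅
  T[2,4] 'cba' = ∅
  T[3,5] 'bab' = ∅
  T[4,6] 'abb' = ∅
  T[5,7] 'bba' = {S}
  T[6,8] 'bac' = {A}
  T[7,9] 'acc' = ∅
  T[0,3] 'bbcb' = ∅
  T[1,4] 'bcba' = ∅
  T[2,5] 'cbab' = ∅
  T[3,6] 'babb' = ∅
  T[4,7] 'abba' = ∅
  T[5,8] 'bbac' = {A}
  T[6,9] 'bacc' = ∅
  T[0,4] 'bbcba' = ∅
  T[1,5] 'bcbab' = ∅
  T[2,6] 'cbabb' = ∅
  T[3,7] 'babba' = ∅
  T[4,8] 'abbac' = {S}
  T[5,9] 'bbacc' = ∅
  T[0,5] 'bbcbab' = ∅
  T[1,6] 'bcbabb' = ∅
  T[2,7] 'cbabba' = ∅
  T[3,8] 'babbac' = {S}
  T[4,9] 'abbacc' = {A}
  T[0,6] 'bbcbabb' = ∅
  T[1,7] 'bcbabba' = ∅
  T[2,8] 'cbabbac' = ∅
  T[3,9] 'babbacc' = {A}
  T[0,7] 'bbcbabba' = ∅
  T[1,8] 'bcbabbac' = ∅
  T[2,9] 'cbabbacc' = ∅
  T[0,8] 'bbcbabbac' = ∅
  T[1,9] 'bcbabbacc' = ∅
  T[0,9] 'bbcbabbacc' = ∅

S ∉ T[0,9] ⇒ NO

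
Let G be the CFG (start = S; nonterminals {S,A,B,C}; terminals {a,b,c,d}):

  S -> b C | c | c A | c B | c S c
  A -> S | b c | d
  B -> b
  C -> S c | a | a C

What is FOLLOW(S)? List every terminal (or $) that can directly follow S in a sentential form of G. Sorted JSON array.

FIRST iteration:
[1]
  A via A→b c: +{b}
  A via A→d: +{d}
  B via B→b: +{b}
  C via C→a: +{a}
  S via S→b C: +{b}
  S via S→c: +{c}
  FIRST[S]={b,c}  FIRST[A]={b,d}  FIRST[B]={b}  FIRST[C]={a}
[2]
  A via A→S: +{c}
  C via C→S c: +{b,c}
  FIRST[S]={b,c}  FIRST[A]={b,c,d}  FIRST[B]={b}  FIRST[C]={a,b,c}
[3] (stable)
  FIRST[S]={b,c}  FIRST[A]={b,c,d}  FIRST[B]={b}  FIRST[C]={a,b,c}

FOLLOW sets:
initialize: $ ∈ FOLLOW(S)
pass 1:
  C→S c: FOLLOW(S) ⊇ FIRST(c) = {c}; new: +{c}
  S→b C: FOLLOW(C) ⊇ FOLLOW(S) ⊇ {$,c}; new: +{$,c}
  S→c A: FOLLOW(A) ⊇ FOLLOW(S) ⊇ {$,c}; new: +{$,c}
  S→c B: FOLLOW(B) ⊇ FOLLOW(S) ⊇ {$,c}; new: +{$,c}
  FOLLOW[S]={$,c}  FOLLOW[A]={$,c}  FOLLOW[B]={$,c}  FOLLOW[C]={$,c}
pass 2: (no change)
  FOLLOW[S]={$,c}  FOLLOW[A]={$,c}  FOLLOW[B]={$,c}  FOLLOW[C]={$,c}

FOLLOW(S) = ["$", "c"]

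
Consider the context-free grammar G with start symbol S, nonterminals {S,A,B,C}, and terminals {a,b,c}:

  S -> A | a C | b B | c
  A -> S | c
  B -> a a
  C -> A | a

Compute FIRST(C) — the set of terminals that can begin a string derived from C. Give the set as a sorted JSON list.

Compute FIRST by fixpoint:
[1]
  A via A→c: +{c}
  B via B→a a: +{a}
  C via C→A: +{c}
  C via C→a: +{a}
  S via S→A: +{c}
  S via S→a C: +{a}
  S via S→b B: +{b}
  FIRST(S)={a,b,c}  FIRST(A)={c}  FIRST(B)={a}  FIRST(C)={a,c}
[2]
  A via A→S: +{a,b}
  C via C→A: +{b}
  FIRST(S)={a,b,c}  FIRST(A)={a,b,c}  FIRST(B)={a}  FIRST(C)={a,b,c}
[3] done
  FIRST(S)={a,b,c}  FIRST(A)={a,b,c}  FIRST(B)={a}  FIRST(C)={a,b,c}

FIRST(C) = ["a", "b", "c"]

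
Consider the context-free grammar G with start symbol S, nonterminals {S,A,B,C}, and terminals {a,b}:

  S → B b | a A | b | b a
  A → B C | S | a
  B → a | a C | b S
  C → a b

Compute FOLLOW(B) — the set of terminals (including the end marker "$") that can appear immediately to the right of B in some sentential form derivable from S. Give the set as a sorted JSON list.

FIRST iteration:
pass 1:
  A via A→a: +{a}
  B via B→a: +{a}
  B via B→b S: +{b}
  C via C→a b: +{a}
  S via S→B b: +{a,b}
  S: {a,b}  A: {a}  B: {a,b}  C: {a}
pass 2:
  A via A→B C: +{b}
  S: {a,b}  A: {a,b}  B: {a,b}  C: {a}
pass 3: — fixpoint
  S: {a,b}  A: {a,b}  B: {a,b}  C: {a}

FOLLOW iteration:
seed FOLLOW(S) with $
[1]
  A→B C: FOLLOW(B) ⊇ FIRST(C) = {a}; new: +{a}
  B→a C: FOLLOW(C) ⊇ FOLLOW(B) ⊇ {a}; new: +{a}
  B→b S: FOLLOW(S) ⊇ FOLLOW(B) ⊇ {a}; new: +{a}
  S→B b: FOLLOW(B) ⊇ FIRST(b) = {b}; new: +{b}
  S→a A: FOLLOW(A) ⊇ FOLLOW(S) ⊇ {$,a}; new: +{$,a}
  FOLLOW[S]={$,a}  FOLLOW[A]={$,a}  FOLLOW[B]={a,b}  FOLLOW[C]={a}
[2]
  A→B C: FOLLOW(C) ⊇ FOLLOW(A) ⊇ {$,a}; new: +{$}
  B→a C: FOLLOW(C) ⊇ FOLLOW(B) ⊇ {a,b}; new: +{b}
  B→b S: FOLLOW(S) ⊇ FOLLOW(B) ⊇ {a,b}; new: +{b}
  S→a A: FOLLOW(A) ⊇ FOLLOW(S) ⊇ {$,a,b}; new: +{b}
  FOLLOW[S]={$,a,b}  FOLLOW[A]={$,a,b}  FOLLOW[B]={a,b}  FOLLOW[C]={$,a,b}
[3] (no change)
  FOLLOW[S]={$,a,b}  FOLLOW[A]={$,a,b}  FOLLOW[B]={a,b}  FOLLOW[C]={$,a,b}

FOLLOW(B) = ["a", "b"]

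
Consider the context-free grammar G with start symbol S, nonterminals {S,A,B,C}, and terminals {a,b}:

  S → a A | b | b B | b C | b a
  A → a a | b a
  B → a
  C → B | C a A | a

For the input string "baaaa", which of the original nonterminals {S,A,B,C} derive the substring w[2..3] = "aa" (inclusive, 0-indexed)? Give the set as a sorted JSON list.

Convert to CNF:
  S -> T0 A | T1 B | T1 C | T1 T0 | b
  A -> T0 T0 | T1 T0
  B -> a
  C -> C X2 | a
  T0 -> a
  T1 -> b
  X2 -> T0 A

CYK table (by increasing span), restricted to cells inside w[2..3]:
  cell(2,2) a: {B,C,T0}  orig:{B,C}
  cell(3,3) a: {B,C,T0}  orig:{B,C}
  cell(2,3) aa: {A}

Original NTs in T[2,3] deriving "aa": ["A"]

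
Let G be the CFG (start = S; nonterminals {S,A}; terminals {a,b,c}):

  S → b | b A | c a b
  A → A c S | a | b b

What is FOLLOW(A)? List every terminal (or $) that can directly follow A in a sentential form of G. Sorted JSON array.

Compute FIRST by fixpoint:
round 1:
  A via A→a: +{a}
  A via A→b b: +{b}
  S via S→b: +{b}
  S via S→c a b: +{c}
  FIRST[S]={b,c}  FIRST[A]={a,b}
round 2: (no change)
  FIRST[S]={b,c}  FIRST[A]={a,b}

FOLLOW sets:
initialize: $ ∈ FOLLOW(S)
iter 1:
  A→A c S: FOLLOW(A) ⊇ FIRST(c) = {c}; new: +{c}
  A→A c S: FOLLOW(S) ⊇ FOLLOW(A) ⊇ {c}; new: +{c}
  S→b A: FOLLOW(A) ⊇ FOLLOW(S) ⊇ {$,c}; new: +{$}
  S: {$,c}  A: {$,c}
iter 2: (stable)
  S: {$,c}  A: {$,c}

FOLLOW(A) = ["$", "c"]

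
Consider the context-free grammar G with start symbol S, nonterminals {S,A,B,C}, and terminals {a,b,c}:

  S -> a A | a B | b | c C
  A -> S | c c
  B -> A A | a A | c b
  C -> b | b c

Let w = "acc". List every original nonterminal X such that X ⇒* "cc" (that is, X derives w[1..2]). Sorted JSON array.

CNF form of G:
  S -> T0 A | T0 B | T1 C | b
  A -> T0 A | T0 B | T1 C | T1 T1 | b
  B -> A A | T0 A | T1 T2
  C -> T2 T1 | b
  T0 -> a
  T1 -> c
  T2 -> b

CYK fill — only the sub-triangle for w[1..2]:
  T[1,1] 'c' = {T1}  orig:{}
  T[2,2] 'c' = {T1}  orig:{}
  T[1,2] 'cc' = {A}

Original NTs in T[1,2] deriving "cc": ["A"]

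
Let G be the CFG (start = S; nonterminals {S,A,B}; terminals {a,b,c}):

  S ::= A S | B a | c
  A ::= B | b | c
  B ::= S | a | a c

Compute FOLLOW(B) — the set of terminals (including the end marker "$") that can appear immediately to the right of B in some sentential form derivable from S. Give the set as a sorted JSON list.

FIRST iteration:
round 1:
  A via A→b: +{b}
  A via A→c: +{c}
  B via B→a: +{a}
  S via S→A S: +{b,c}
  S via S→B a: +{a}
  S: {a,b,c}  A: {b,c}  B: {a}
round 2:
  A via A→B: +{a}
  B via B→S: +{b,c}
  S: {a,b,c}  A: {a,b,c}  B: {a,b,c}
round 3: (stable)
  S: {a,b,c}  A: {a,b,c}  B: {a,b,c}

FOLLOW sets:
FOLLOW(S) := {$}
iter 1:
  S→A S: FOLLOW(A) ⊇ FIRST(S) = {a,b,c}; new: +{a,b,c}
  S→B a: FOLLOW(B) ⊇ FIRST(a) = {a}; new: +{a}
  FOLLOW(S)={$}  FOLLOW(A)={a,b,c}  FOLLOW(B)={a}
iter 2:
  A→B: FOLLOW(B) ⊇ FOLLOW(A) ⊇ {a,b,c}; new: +{b,c}
  B→S: FOLLOW(S) ⊇ FOLLOW(B) ⊇ {a,b,c}; new: +{a,b,c}
  FOLLOW(S)={$,a,b,c}  FOLLOW(A)={a,b,c}  FOLLOW(B)={a,b,c}
iter 3: — fixpoint
  FOLLOW(S)={$,a,b,c}  FOLLOW(A)={a,b,c}  FOLLOW(B)={a,b,c}

FOLLOW(B) = ["a", "b", "c"]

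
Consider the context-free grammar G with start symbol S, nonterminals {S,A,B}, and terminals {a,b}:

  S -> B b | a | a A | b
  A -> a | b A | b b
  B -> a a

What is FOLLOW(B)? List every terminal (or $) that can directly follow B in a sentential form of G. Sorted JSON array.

FIRST sets, iterate to fixpoint:
round 1:
  A via A→a: +{a}
  A via A→b A: +{b}
  B via B→a a: +{a}
  S via S→B b: +{a}
  S via S→b: +{b}
  S: {a,b}  A: {a,b}  B: {a}
round 2: (no change)
  S: {a,b}  A: {a,b}  B: {a}

Compute FOLLOW by fixpoint:
seed FOLLOW(S) with $
pass 1:
  S→B b: FOLLOW(B) ⊇ FIRST(b) = {b}; new: +{b}
  S→a A: FOLLOW(A) ⊇ FOLLOW(S) ⊇ {$}; new: +{$}
  S: {$}  A: {$}  B: {b}
pass 2: (stable)
  S: {$}  A: {$}  B: {b}

FOLLOW(B) = ["b"]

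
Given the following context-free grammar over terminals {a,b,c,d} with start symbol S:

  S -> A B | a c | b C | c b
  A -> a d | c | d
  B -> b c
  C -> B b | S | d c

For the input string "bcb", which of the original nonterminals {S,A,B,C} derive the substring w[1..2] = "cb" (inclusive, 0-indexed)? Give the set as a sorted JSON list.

CNF form of G:
  S -> A B | T0 T3 | T2 C | T3 T2
  A -> T0 T1 | c | d
  B -> T2 T3
  C -> A B | B T2 | T0 T3 | T1 T3 | T2 C | T3 T2
  T0 -> a
  T1 -> d
  T2 -> b
  T3 -> c

CYK table (by increasing span) — only the sub-triangle for w[1..2]:
  cell(1,1) c: {A,T3}  orig:{A}
  cell(2,2) b: {T2}  orig:{}
  cell(1,2) cb: {C,S}

Original NTs in T[1,2] deriving "cb": ["C", "S"]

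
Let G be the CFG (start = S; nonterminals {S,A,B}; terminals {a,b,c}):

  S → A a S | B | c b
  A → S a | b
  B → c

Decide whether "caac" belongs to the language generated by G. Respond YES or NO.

CNF form of G:
  S -> A X3 | T1 T2 | c
  A -> S T0 | b
  B -> c
  T0 -> a
  T1 -> c
  T2 -> b
  X3 -> T0 S

CYK fill:
  [0..0]={B,S,T1}  "c"  orig:{B,S}
  [1..1]={T0}  "a"  orig:{}
  [2..2]={T0}  "a"  orig:{}
  [3..3]={B,S,T1}  "c"  orig:{B,S}
  [0..1]={A}  "ca"
  [1..2]=∅  "aa"
  [2..3]={X3}  "ac"  orig:{}
  [0..2]=∅  "caa"
  [1..3]=∅  "aac"
  [0..3]={S}  "caac"

S ∈ T[0,3] ⇒ YES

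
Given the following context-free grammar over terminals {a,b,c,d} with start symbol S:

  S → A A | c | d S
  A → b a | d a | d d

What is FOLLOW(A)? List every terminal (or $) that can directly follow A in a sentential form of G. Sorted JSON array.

Compute FIRST by fixpoint:
round 1:
  A via A→b a: +{b}
  A via A→d a: +{d}
  S via S→A A: +{b,d}
  S via S→c: +{c}
  S: {b,c,d}  A: {b,d}
round 2: (stable)
  S: {b,c,d}  A: {b,d}

FOLLOW iteration:
FOLLOW(S) := {$}
[1]
  S→A A: FOLLOW(A) ⊇ FIRST(A) = {b,d}; new: +{b,d}
  S→A A: FOLLOW(A) ⊇ FOLLOW(S) ⊇ {$}; new: +{$}
  S: {$}  A: {$,b,d}
[2] (stable)
  S: {$}  A: {$,b,d}

FOLLOW(A) = ["$", "b", "d"]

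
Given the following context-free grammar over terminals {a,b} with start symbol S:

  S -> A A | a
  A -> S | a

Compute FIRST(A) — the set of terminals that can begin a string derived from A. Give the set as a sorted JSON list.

FIRST sets, iterate to fixpoint:
iter 1:
  A via A→a: +{a}
  S via S→A A: +{a}
  S: {a}  A: {a}
iter 2: (no change)
  S: {a}  A: {a}

FIRST(A) = ["a"]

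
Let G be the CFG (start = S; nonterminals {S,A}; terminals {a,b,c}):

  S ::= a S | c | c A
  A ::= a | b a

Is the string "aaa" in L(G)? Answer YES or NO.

CNF form of G:
  S -> T1 S | T2 A | c
  A -> T0 T1 | a
  T0 -> b
  T1 -> a
  T2 -> c

CYK fill:
  [0..0]={A,T1}  "a"  orig:{A}
  [1..1]={A,T1}  "a"  orig:{A}
  [2..2]={A,T1}  "a"  orig:{A}
  [0..1]=∅  "aa"
  [1..2]=∅  "aa"
  [0..2]=∅  "aaa"

S ∉ T[0,2] ⇒ NO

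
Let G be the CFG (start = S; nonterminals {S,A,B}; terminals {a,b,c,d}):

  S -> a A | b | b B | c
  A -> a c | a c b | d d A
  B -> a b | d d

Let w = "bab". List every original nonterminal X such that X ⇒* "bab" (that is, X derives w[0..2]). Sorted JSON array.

Convert to CNF:
  S -> T0 A | T2 B | b | c
  A -> T0 T1 | T0 X4 | T3 X5
  B -> T0 T2 | T3 T3
  T0 -> a
  T1 -> c
  T2 -> b
  T3 -> d
  X4 -> T1 T2
  X5 -> T3 A

CYK fill, restricted to cells inside w[0..2]:
  cell(0,0) b: {S,T2}  orig:{S}
  cell(1,1) a: {T0}  orig:{}
  cell(2,2) b: {S,T2}  orig:{S}
  cell(0,1) ba: ∅
  cell(1,2) ab: {B}
  cell(0,2) bab: {S}

Original NTs in T[0,2] deriving "bab": ["S"]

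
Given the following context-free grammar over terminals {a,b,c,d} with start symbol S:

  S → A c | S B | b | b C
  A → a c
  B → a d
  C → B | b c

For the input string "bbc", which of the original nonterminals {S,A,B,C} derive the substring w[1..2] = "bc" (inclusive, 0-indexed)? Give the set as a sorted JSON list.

CNF form of G:
  S -> A T1 | S B | T3 C | b
  A -> T0 T1
  B -> T0 T2
  C -> T0 T2 | T3 T1
  T0 -> a
  T1 -> c
  T2 -> d
  T3 -> b

CYK fill (cells [i..j] with 1 ≤ i ≤ j ≤ 2 only):
  T[1,1] 'b' = {S,T3}  orig:{S}
  T[2,2] 'c' = {T1}  orig:{}
  T[1,2] 'bc' = {C}

Original NTs in T[1,2] deriving "bc": ["C"]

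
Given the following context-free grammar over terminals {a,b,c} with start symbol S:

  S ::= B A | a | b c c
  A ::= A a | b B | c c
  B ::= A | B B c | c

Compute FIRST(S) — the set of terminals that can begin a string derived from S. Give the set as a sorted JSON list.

FIRST iteration:
iter 1:
  A via A→b B: +{b}
  A via A→c c: +{c}
  B via B→A: +{b,c}
  S via S→B A: +{b,c}
  S via S→a: +{a}
  FIRST(S)={a,b,c}  FIRST(A)={b,c}  FIRST(B)={b,c}
iter 2: (stable)
  FIRST(S)={a,b,c}  FIRST(A)={b,c}  FIRST(B)={b,c}

FIRST(S) = ["a", "b", "c"]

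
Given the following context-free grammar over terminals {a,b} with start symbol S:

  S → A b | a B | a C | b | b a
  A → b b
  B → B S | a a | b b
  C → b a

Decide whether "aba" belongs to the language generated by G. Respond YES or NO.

CNF form of G:
  S -> A T0 | T0 T1 | T1 B | T1 C | b
  A -> T0 T0
  B -> B S | T0 T0 | T1 T1
  C -> T0 T1
  T0 -> b
  T1 -> a

Fill CYK table bottom-up:
  [0..0]={T1}  "a"  orig:{}
  [1..1]={S,T0}  "b"  orig:{S}
  [2..2]={T1}  "a"  orig:{}
  [0..1]=∅  "ab"
  [1..2]={C,S}  "ba"
  [0..2]={S}  "aba"

S ∈ T[0,2] ⇒ YES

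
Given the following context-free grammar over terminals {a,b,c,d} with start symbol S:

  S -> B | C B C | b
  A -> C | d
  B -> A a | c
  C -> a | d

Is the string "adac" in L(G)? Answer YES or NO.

CNF form of G:
  S -> A T0 | C X1 | b | c
  A -> a | d
  B -> A T0 | c
  C -> a | d
  T0 -> a
  X1 -> B C

Fill CYK table bottom-up:
  T[0,0] 'a' = {A,C,T0}  orig:{A,C}
  T[1,1] 'd' = {A,C}
  T[2,2] 'a' = {A,C,T0}  orig:{A,C}
  T[3,3] 'c' = {B,S}
  T[0,1] 'ad' = ∅
  T[1,2] 'da' = {B,S}
  T[2,3] 'ac' = ∅
  T[0,2] 'ada' = ∅
  T[1,3] 'dac' = ∅
  T[0,3] 'adac' = ∅

S ∉ T[0,3] ⇒ NO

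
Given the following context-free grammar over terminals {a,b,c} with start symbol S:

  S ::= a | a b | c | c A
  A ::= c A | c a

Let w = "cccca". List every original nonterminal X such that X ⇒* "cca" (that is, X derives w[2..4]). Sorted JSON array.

CNF form of G:
  S -> T0 A | T1 T2 | a | c
  A -> T0 A | T0 T1
  T0 -> c
  T1 -> a
  T2 -> b

CYK fill, restricted to cells inside w[2..4]:
  T[2,2] 'c' = {S,T0}  orig:{S}
  T[3,3] 'c' = {S,T0}  orig:{S}
  T[4,4] 'a' = {S,T1}  orig:{S}
  T[2,3] 'cc' = ∅
  T[3,4] 'ca' = {A}
  T[2,4] 'cca' = {A,S}

Original NTs in T[2,4] deriving "cca": ["A", "S"]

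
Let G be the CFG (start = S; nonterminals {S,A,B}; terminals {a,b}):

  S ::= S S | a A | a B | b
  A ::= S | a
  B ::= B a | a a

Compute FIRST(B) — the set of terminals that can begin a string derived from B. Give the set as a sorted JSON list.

FIRST sets, iterate to fixpoint:
round 1:
  A via A→a: +{a}
  B via B→a a: +{a}
  S via S→a A: +{a}
  S via S→b: +{b}
  FIRST(S)={a,b}  FIRST(A)={a}  FIRST(B)={a}
round 2:
  A via A→S: +{b}
  FIRST(S)={a,b}  FIRST(A)={a,b}  FIRST(B)={a}
round 3: (no change)
  FIRST(S)={a,b}  FIRST(A)={a,b}  FIRST(B)={a}

FIRST(B) = ["a"]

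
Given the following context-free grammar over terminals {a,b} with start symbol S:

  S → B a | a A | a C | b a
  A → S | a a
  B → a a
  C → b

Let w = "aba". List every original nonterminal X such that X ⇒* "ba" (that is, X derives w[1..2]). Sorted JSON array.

Convert to CNF:
  S -> B T0 | T0 A | T0 C | T1 T0
  A -> B T0 | T0 A | T0 C | T0 T0 | T1 T0
  B -> T0 T0
  C -> b
  T0 -> a
  T1 -> b

CYK fill (cells [i..j] with 1 ≤ i ≤ j ≤ 2 only):
  cell(1,1) b: {C,T1}  orig:{C}
  cell(2,2) a: {T0}  orig:{}
  cell(1,2) ba: {A,S}

Original NTs in T[1,2] deriving "ba": ["A", "S"]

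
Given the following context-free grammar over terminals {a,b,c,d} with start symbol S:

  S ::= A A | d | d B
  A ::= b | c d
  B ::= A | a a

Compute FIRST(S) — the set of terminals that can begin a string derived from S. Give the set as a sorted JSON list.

FIRST sets, iterate to fixpoint:
iter 1:
  A via A→b: +{b}
  A via A→c d: +{c}
  B via B→A: +{b,c}
  B via B→a a: +{a}
  S via S→A A: +{b,c}
  S via S→d: +{d}
  FIRST[S]={b,c,d}  FIRST[A]={b,c}  FIRST[B]={a,b,c}
iter 2: done
  FIRST[S]={b,c,d}  FIRST[A]={b,c}  FIRST[B]={a,b,c}

FIRST(S) = ["b", "c", "d"]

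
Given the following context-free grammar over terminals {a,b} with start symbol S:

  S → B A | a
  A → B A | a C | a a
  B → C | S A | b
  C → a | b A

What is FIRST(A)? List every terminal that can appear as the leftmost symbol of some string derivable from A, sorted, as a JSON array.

FIRST iteration:
round 1:
  A via A→a C: +{a}
  B via B→b: +{b}
  C via C→a: +{a}
  C via C→b A: +{b}
  S via S→B A: +{b}
  S via S→a: +{a}
  FIRST[S]={a,b}  FIRST[A]={a}  FIRST[B]={b}  FIRST[C]={a,b}
round 2:
  A via A→B A: +{b}
  B via B→C: +{a}
  FIRST[S]={a,b}  FIRST[A]={a,b}  FIRST[B]={a,b}  FIRST[C]={a,b}
round 3: (no change)
  FIRST[S]={a,b}  FIRST[A]={a,b}  FIRST[B]={a,b}  FIRST[C]={a,b}

FIRST(A) = ["a", "b"]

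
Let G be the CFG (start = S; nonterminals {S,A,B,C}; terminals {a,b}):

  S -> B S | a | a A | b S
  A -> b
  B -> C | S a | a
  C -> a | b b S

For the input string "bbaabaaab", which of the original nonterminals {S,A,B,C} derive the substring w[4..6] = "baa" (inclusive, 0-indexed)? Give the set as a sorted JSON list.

CNF form of G:
  S -> B S | T0 A | T1 S | a
  A -> b
  B -> S T0 | T1 X2 | a
  C -> T1 X3 | a
  T0 -> a
  T1 -> b
  X2 -> T1 S
  X3 -> T1 S

CYK table (by increasing span) — only the sub-triangle for w[4..6]:
  cell(4,4) b: {A,T1}  orig:{A}
  cell(5,5) a: {B,C,S,T0}  orig:{B,C,S}
  cell(6,6) a: {B,C,S,T0}  orig:{B,C,S}
  cell(4,5) ba: {S,X2,X3}  orig:{S}
  cell(5,6) aa: {B,S}
  cell(4,6) baa: {B,S,X2,X3}  orig:{B,S}

Original NTs in T[4,6] deriving "baa": ["B", "S"]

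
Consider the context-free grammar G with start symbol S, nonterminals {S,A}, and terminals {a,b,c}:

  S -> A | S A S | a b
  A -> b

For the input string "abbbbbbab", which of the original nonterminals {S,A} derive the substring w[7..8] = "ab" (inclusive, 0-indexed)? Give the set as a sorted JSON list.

Convert to CNF:
  S -> S X2 | T0 T1 | b
  A -> b
  T0 -> a
  T1 -> b
  X2 -> A S

CYK fill — only the sub-triangle for w[7..8]:
  [7..7]={T0}  "a"  orig:{}
  [8..8]={A,S,T1}  "b"  orig:{A,S}
  [7..8]={S}  "ab"

Original NTs in T[7,8] deriving "ab": ["S"]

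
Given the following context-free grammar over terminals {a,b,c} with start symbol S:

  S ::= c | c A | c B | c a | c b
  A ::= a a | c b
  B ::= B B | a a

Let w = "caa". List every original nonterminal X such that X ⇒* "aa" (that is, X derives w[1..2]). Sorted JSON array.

CNF form of G:
  S -> T1 A | T1 B | T1 T0 | T1 T2 | c
  A -> T0 T0 | T1 T2
  B -> B B | T0 T0
  T0 -> a
  T1 -> c
  T2 -> b

CYK fill — only the sub-triangle for w[1..2]:
  [1..1]={T0}  "a"  orig:{}
  [2..2]={T0}  "a"  orig:{}
  [1..2]={A,B}  "aa"

Original NTs in T[1,2] deriving "aa": ["A", "B"]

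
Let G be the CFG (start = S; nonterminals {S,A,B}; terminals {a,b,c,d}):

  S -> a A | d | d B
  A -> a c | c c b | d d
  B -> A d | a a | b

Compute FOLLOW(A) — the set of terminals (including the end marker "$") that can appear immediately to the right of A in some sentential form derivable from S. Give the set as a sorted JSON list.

FIRST sets, iterate to fixpoint:
pass 1:
  A via A→a c: +{a}
  A via A→c c b: +{c}
  A via A→d d: +{d}
  B via B→A d: +{a,c,d}
  B via B→b: +{b}
  S via S→a A: +{a}
  S via S→d: +{d}
  FIRST(S)={a,d}  FIRST(A)={a,c,d}  FIRST(B)={a,b,c,d}
pass 2: (stable)
  FIRST(S)={a,d}  FIRST(A)={a,c,d}  FIRST(B)={a,b,c,d}

Compute FOLLOW by fixpoint:
initialize: $ ∈ FOLLOW(S)
round 1:
  B→A d: FOLLOW(A) ⊇ FIRST(d) = {d}; new: +{d}
  S→a A: FOLLOW(A) ⊇ FOLLOW(S) ⊇ {$}; new: +{$}
  S→d B: FOLLOW(B) ⊇ FOLLOW(S) ⊇ {$}; new: +{$}
  FOLLOW(S)={$}  FOLLOW(A)={$,d}  FOLLOW(B)={$}
round 2: (no change)
  FOLLOW(S)={$}  FOLLOW(A)={$,d}  FOLLOW(B)={$}

FOLLOW(A) = ["$", "d"]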